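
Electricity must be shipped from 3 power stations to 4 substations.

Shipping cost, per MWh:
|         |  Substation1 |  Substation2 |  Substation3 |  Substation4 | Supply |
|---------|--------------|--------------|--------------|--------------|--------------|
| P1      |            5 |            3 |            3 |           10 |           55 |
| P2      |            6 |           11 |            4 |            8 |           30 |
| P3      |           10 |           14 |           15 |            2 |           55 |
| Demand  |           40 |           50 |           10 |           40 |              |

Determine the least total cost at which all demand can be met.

565

Optimal allocation:
  P1–Substation2: 50 × 3 = 150
  P1–Substation3: 5 × 3 = 15
  P2–Substation1: 25 × 6 = 150
  P2–Substation3: 5 × 4 = 20
  P3–Substation1: 15 × 10 = 150
  P3–Substation4: 40 × 2 = 80
Total = 150 + 15 + 150 + 20 + 150 + 80 = 565.
(Supply check: P1 ships 55; P2 ships 30; P3 ships 55.)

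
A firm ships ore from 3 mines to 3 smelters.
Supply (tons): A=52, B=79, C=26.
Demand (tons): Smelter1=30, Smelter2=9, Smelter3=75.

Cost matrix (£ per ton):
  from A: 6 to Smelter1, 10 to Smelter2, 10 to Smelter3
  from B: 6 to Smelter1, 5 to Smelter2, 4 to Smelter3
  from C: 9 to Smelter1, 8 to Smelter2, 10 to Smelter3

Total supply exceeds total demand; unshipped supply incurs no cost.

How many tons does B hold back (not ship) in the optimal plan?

An optimal plan:
  A->Smelter1: 30 × £6 = £180
  B->Smelter2: 4 × £5 = £20
  B->Smelter3: 75 × £4 = £300
  C->Smelter2: 5 × £8 = £40
Total cost = £540.
B ships 79 of its 79, leaving 0.

0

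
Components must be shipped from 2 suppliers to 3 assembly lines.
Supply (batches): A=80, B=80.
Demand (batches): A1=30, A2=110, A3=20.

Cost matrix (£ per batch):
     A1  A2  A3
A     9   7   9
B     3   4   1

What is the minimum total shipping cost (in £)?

790

One minimum-cost allocation:
  A–A2: 80 batches
  B–A1: 30 batches
  B–A2: 30 batches
  B–A3: 20 batches
Total cost = £790.
(Supply check: A ships 80; B ships 80.)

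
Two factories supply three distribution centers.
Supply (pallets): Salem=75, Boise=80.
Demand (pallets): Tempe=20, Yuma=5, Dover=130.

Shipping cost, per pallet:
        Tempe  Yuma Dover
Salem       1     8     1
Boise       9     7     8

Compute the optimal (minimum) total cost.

An optimal shipping plan:
  Salem->Tempe: 20 pallets
  Salem->Dover: 55 pallets
  Boise->Yuma: 5 pallets
  Boise->Dover: 75 pallets
Total cost = 710.
(Supply check: Salem ships 75; Boise ships 80.)

710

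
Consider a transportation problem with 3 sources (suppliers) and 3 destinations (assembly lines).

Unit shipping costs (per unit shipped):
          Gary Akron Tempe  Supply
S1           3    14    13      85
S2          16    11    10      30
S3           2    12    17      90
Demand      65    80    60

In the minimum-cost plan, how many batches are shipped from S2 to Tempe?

Optimal shipments:
  S1→Gary: 55 × 3 = 165
  S1→Tempe: 30 × 13 = 390
  S2→Tempe: 30 × 10 = 300
  S3→Gary: 10 × 2 = 20
  S3→Akron: 80 × 12 = 960
Total cost = 1835.
So S2→Tempe carries 30 batches.

30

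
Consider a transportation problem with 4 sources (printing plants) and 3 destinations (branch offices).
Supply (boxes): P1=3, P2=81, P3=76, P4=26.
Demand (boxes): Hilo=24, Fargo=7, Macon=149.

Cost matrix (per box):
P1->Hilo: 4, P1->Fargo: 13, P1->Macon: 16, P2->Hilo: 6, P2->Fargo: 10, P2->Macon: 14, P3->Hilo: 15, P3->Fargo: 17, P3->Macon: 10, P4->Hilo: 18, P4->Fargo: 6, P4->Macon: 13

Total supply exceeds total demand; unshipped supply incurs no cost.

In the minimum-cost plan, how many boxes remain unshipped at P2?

6

An optimal plan:
  P1–Hilo: 3 × 4 = 12
  P2–Hilo: 21 × 6 = 126
  P2–Macon: 54 × 14 = 756
  P3–Macon: 76 × 10 = 760
  P4–Fargo: 7 × 6 = 42
  P4–Macon: 19 × 13 = 247
Total cost = 1943.
P2 ships 75 of its 81, leaving 6.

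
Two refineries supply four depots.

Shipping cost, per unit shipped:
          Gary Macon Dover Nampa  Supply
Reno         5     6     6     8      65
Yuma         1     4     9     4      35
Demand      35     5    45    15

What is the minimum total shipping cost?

A cheapest plan:
  Reno–Gary: 15 × 5 = 75
  Reno–Macon: 5 × 6 = 30
  Reno–Dover: 45 × 6 = 270
  Yuma–Gary: 20 × 1 = 20
  Yuma–Nampa: 15 × 4 = 60
Total = 75 + 30 + 270 + 20 + 60 = 455.
(Supply check: Reno ships 65; Yuma ships 35.)

455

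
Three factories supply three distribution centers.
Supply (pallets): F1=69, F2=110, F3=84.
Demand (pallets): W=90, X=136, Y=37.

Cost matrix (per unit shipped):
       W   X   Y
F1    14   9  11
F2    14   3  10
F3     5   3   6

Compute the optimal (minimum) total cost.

A cheapest plan:
  F1→W: 6 × 14 = 84
  F1→X: 26 × 9 = 234
  F1→Y: 37 × 11 = 407
  F2→X: 110 × 3 = 330
  F3→W: 84 × 5 = 420
Total = 84 + 234 + 407 + 330 + 420 = 1475.

1475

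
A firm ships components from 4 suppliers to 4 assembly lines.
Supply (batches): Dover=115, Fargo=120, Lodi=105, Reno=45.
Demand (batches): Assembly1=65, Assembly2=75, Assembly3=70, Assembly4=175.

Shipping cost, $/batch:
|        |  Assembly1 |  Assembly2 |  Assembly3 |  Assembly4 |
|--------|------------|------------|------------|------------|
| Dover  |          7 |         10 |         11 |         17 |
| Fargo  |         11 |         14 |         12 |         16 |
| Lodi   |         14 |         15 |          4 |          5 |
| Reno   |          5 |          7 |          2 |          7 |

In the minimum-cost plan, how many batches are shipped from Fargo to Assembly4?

Solving gives:
  Dover->Assembly1: 40 × $7 = $280
  Dover->Assembly2: 75 × $10 = $750
  Fargo->Assembly1: 25 × $11 = $275
  Fargo->Assembly3: 25 × $12 = $300
  Fargo->Assembly4: 70 × $16 = $1120
  Lodi->Assembly4: 105 × $5 = $525
  Reno->Assembly3: 45 × $2 = $90
Total cost = $3340.
So Fargo→Assembly4 carries 70 batches.

70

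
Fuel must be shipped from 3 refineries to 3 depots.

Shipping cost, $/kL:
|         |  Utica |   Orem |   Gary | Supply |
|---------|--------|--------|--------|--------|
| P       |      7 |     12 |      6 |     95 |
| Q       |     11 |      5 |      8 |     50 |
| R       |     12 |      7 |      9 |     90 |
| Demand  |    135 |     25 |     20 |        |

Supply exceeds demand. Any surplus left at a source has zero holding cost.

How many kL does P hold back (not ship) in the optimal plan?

0

Minimum-cost shipments:
  P→Utica: 95 × $7 = $665
  Q→Utica: 25 × $11 = $275
  Q→Orem: 25 × $5 = $125
  R→Utica: 15 × $12 = $180
  R→Gary: 20 × $9 = $180
Total cost = $1425.
P ships 95 of its 95, leaving 0.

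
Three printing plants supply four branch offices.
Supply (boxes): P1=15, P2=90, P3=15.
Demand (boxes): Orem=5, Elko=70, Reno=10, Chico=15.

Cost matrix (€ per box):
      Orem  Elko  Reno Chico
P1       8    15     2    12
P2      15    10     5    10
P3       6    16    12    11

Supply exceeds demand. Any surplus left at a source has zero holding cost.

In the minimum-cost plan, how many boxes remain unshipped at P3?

10

An optimal plan:
  P1–Reno: 10 boxes
  P2–Elko: 70 boxes
  P2–Chico: 15 boxes
  P3–Orem: 5 boxes
Total cost = €900.
P3 ships 5 of its 15, leaving 10.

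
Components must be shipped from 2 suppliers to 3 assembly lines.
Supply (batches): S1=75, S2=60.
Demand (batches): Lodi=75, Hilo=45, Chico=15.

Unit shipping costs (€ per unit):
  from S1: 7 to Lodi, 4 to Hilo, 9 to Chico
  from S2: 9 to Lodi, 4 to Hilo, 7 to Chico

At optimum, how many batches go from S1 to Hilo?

Solving gives:
  S1->Lodi: 75 × €7 = €525
  S2->Hilo: 45 × €4 = €180
  S2->Chico: 15 × €7 = €105
Total cost = €810.
The route S1→Hilo is not used.

0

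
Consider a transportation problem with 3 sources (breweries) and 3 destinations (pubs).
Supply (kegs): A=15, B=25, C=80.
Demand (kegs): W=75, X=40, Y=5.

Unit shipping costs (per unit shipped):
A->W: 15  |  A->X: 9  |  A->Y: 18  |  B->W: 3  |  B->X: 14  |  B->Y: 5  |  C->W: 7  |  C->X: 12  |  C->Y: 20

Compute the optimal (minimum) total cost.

An optimal shipping plan:
  A to X: 15 × 9 = 135
  B to W: 20 × 3 = 60
  B to Y: 5 × 5 = 25
  C to W: 55 × 7 = 385
  C to X: 25 × 12 = 300
Total = 135 + 60 + 25 + 385 + 300 = 905.
(Supply check: A ships 15; B ships 25; C ships 80.)

905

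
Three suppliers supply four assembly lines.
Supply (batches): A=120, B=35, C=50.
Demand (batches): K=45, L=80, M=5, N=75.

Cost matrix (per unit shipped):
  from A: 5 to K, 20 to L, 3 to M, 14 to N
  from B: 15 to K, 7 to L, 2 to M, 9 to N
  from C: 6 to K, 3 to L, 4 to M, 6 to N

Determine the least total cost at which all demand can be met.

1625

Optimal allocation:
  A to K: 45 × 5 = 225
  A to M: 5 × 3 = 15
  A to N: 70 × 14 = 980
  B to L: 30 × 7 = 210
  B to N: 5 × 9 = 45
  C to L: 50 × 3 = 150
Total = 225 + 15 + 980 + 210 + 45 + 150 = 1625.
(Supply check: A ships 120; B ships 35; C ships 50.)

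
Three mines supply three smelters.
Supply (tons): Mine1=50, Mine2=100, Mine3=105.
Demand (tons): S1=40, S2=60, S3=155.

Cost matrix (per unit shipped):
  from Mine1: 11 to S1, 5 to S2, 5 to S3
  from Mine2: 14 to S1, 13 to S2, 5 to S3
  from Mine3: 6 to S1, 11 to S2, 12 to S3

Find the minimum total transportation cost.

1710

One minimum-cost allocation:
  Mine1–S3: 50 tons
  Mine2–S3: 100 tons
  Mine3–S1: 40 tons
  Mine3–S2: 60 tons
  Mine3–S3: 5 tons
Total cost = 1710.
(Supply check: Mine1 ships 50; Mine2 ships 100; Mine3 ships 105.)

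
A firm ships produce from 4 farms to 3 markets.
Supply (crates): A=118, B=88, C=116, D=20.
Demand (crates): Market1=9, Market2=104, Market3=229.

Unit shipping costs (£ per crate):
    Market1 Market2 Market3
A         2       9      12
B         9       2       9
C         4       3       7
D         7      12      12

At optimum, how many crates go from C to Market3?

100

Solving gives:
  A->Market1: 9 × £2 = £18
  A->Market3: 109 × £12 = £1308
  B->Market2: 88 × £2 = £176
  C->Market2: 16 × £3 = £48
  C->Market3: 100 × £7 = £700
  D->Market3: 20 × £12 = £240
Total cost = £2490.
So C→Market3 carries 100 crates.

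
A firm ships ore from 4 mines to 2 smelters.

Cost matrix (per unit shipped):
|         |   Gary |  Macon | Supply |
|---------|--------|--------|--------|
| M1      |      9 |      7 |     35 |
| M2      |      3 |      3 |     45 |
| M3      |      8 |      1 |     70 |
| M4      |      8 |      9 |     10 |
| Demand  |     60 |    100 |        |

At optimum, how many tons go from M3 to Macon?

70

Optimal shipments:
  M1→Gary: 5 × 9 = 45
  M1→Macon: 30 × 7 = 210
  M2→Gary: 45 × 3 = 135
  M3→Macon: 70 × 1 = 70
  M4→Gary: 10 × 8 = 80
Total cost = 540.
So M3→Macon carries 70 tons.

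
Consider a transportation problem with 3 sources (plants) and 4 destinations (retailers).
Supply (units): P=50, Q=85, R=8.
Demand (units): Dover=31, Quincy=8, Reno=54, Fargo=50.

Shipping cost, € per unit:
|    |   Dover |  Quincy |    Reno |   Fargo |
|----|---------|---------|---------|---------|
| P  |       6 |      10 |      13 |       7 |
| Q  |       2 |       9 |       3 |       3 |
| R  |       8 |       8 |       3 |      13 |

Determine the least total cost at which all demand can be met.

One minimum-cost allocation:
  P to Quincy: 8 × €10 = €80
  P to Fargo: 42 × €7 = €294
  Q to Dover: 31 × €2 = €62
  Q to Reno: 46 × €3 = €138
  Q to Fargo: 8 × €3 = €24
  R to Reno: 8 × €3 = €24
Total = 80 + 294 + 62 + 138 + 24 + 24 = €622.

622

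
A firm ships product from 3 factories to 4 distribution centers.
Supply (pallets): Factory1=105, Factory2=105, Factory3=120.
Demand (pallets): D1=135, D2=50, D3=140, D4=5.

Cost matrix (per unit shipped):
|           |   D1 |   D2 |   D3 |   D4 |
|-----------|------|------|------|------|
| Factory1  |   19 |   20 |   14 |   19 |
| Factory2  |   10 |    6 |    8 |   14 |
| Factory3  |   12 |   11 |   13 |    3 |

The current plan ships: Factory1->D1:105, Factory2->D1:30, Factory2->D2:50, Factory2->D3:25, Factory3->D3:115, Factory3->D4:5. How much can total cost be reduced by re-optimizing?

660

Current plan cost = 105·19 + 30·10 + 50·6 + 25·8 + 115·13 + 5·3 = 4305.
Optimal plan:
  Factory1–D3: 105 × 14 = 1470
  Factory2–D1: 20 × 10 = 200
  Factory2–D2: 50 × 6 = 300
  Factory2–D3: 35 × 8 = 280
  Factory3–D1: 115 × 12 = 1380
  Factory3–D4: 5 × 3 = 15
Optimal cost = 3645.
Saving = 4305 − 3645 = 660.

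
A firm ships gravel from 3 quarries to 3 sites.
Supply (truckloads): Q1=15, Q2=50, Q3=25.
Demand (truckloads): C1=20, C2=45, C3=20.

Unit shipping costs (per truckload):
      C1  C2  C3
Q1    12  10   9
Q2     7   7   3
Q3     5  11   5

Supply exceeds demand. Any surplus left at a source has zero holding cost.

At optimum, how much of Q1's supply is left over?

An optimal plan:
  Q1 to C2: 10 × 10 = 100
  Q2 to C2: 35 × 7 = 245
  Q2 to C3: 15 × 3 = 45
  Q3 to C1: 20 × 5 = 100
  Q3 to C3: 5 × 5 = 25
Total cost = 515.
Q1 ships 10 of its 15, leaving 5.

5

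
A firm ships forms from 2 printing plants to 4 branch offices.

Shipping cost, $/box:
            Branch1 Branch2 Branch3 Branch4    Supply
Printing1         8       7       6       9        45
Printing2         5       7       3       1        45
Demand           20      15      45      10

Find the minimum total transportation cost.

440

An optimal shipping plan:
  Printing1–Branch1: 20 × $8 = $160
  Printing1–Branch2: 15 × $7 = $105
  Printing1–Branch3: 10 × $6 = $60
  Printing2–Branch3: 35 × $3 = $105
  Printing2–Branch4: 10 × $1 = $10
Total = 160 + 105 + 60 + 105 + 10 = $440.
(Supply check: Printing1 ships 45; Printing2 ships 45.)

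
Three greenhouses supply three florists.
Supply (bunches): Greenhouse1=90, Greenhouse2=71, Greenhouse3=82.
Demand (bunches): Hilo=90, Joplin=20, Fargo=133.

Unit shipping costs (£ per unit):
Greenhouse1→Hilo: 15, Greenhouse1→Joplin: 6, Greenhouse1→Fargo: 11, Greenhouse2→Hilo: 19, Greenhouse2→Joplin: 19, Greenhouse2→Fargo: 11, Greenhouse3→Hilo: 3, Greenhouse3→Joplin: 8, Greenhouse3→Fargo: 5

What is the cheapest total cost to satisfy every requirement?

A cheapest plan:
  Greenhouse1–Hilo: 8 × £15 = £120
  Greenhouse1–Joplin: 20 × £6 = £120
  Greenhouse1–Fargo: 62 × £11 = £682
  Greenhouse2–Fargo: 71 × £11 = £781
  Greenhouse3–Hilo: 82 × £3 = £246
Total = 120 + 120 + 682 + 781 + 246 = £1949.
(Supply check: Greenhouse1 ships 90; Greenhouse2 ships 71; Greenhouse3 ships 82.)

1949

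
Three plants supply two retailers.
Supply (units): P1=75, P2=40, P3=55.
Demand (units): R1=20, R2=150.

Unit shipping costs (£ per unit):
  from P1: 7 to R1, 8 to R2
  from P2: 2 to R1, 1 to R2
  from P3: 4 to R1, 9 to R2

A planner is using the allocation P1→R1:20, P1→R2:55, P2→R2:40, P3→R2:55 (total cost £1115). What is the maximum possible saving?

Current plan cost = 20·7 + 55·8 + 40·1 + 55·9 = £1115.
Optimal plan:
  P1→R2: 75 × £8 = £600
  P2→R2: 40 × £1 = £40
  P3→R1: 20 × £4 = £80
  P3→R2: 35 × £9 = £315
Optimal cost = £1035.
Saving = 1115 − 1035 = £80.

80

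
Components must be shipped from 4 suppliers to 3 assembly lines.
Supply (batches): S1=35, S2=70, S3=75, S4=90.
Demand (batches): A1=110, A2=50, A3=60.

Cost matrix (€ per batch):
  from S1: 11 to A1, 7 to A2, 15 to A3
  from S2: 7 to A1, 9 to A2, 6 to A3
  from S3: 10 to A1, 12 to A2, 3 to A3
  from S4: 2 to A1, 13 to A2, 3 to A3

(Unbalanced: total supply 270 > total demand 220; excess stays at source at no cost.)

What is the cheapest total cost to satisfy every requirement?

An optimal shipping plan:
  S1→A2: 35 × €7 = €245
  S2→A1: 20 × €7 = €140
  S2→A2: 15 × €9 = €135
  S3→A3: 60 × €3 = €180
  S4→A1: 90 × €2 = €180
Total = 245 + 140 + 135 + 180 + 180 = €880.
(Supply check: S1 ships 35; S2 ships 35; S3 ships 60; S4 ships 90.)

880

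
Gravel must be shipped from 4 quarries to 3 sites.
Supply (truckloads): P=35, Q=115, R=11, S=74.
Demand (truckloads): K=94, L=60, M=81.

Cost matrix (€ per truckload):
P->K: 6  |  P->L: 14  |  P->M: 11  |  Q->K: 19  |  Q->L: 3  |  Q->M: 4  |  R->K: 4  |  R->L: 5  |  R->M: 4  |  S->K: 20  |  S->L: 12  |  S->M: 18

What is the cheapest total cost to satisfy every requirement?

An optimal shipping plan:
  P->K: 35 truckloads
  Q->L: 34 truckloads
  Q->M: 81 truckloads
  R->K: 11 truckloads
  S->K: 48 truckloads
  S->L: 26 truckloads
Total cost = €1952.

1952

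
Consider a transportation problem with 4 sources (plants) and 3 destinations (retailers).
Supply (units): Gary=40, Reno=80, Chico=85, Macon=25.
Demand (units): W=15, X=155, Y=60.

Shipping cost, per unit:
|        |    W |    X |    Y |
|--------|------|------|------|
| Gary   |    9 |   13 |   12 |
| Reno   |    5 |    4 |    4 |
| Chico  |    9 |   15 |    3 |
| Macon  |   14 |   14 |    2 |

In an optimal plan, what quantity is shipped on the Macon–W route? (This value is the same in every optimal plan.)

0

The minimum-cost plan:
  Gary–X: 40 × 13 = 520
  Reno–X: 80 × 4 = 320
  Chico–W: 15 × 9 = 135
  Chico–X: 35 × 15 = 525
  Chico–Y: 35 × 3 = 105
  Macon–Y: 25 × 2 = 50
Total cost = 1655.
The route Macon→W is not used.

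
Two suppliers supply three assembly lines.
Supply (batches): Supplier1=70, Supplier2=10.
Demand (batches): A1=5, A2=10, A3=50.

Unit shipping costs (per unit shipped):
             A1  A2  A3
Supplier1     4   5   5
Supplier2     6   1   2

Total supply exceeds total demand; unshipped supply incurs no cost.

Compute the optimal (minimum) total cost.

A cheapest plan:
  Supplier1→A1: 5 batches
  Supplier1→A3: 50 batches
  Supplier2→A2: 10 batches
Total cost = 280.
(Supply check: Supplier1 ships 55; Supplier2 ships 10.)

280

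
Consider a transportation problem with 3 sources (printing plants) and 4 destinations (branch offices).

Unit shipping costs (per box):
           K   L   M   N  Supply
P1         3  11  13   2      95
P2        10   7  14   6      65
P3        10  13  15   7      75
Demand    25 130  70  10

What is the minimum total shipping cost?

2325

Optimal allocation:
  P1 to K: 25 × 3 = 75
  P1 to L: 60 × 11 = 660
  P1 to N: 10 × 2 = 20
  P2 to L: 65 × 7 = 455
  P3 to L: 5 × 13 = 65
  P3 to M: 70 × 15 = 1050
Total = 75 + 660 + 20 + 455 + 65 + 1050 = 2325.
(Supply check: P1 ships 95; P2 ships 65; P3 ships 75.)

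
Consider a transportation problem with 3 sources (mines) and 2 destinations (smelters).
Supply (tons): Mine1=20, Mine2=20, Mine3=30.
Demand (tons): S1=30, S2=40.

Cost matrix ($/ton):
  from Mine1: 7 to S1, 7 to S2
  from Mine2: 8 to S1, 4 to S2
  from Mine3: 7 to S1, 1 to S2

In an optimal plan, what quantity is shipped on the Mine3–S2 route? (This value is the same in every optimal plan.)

Optimal shipments:
  Mine1→S1: 20 × $7 = $140
  Mine2→S1: 10 × $8 = $80
  Mine2→S2: 10 × $4 = $40
  Mine3→S2: 30 × $1 = $30
Total cost = $290.
So Mine3→S2 carries 30 tons.

30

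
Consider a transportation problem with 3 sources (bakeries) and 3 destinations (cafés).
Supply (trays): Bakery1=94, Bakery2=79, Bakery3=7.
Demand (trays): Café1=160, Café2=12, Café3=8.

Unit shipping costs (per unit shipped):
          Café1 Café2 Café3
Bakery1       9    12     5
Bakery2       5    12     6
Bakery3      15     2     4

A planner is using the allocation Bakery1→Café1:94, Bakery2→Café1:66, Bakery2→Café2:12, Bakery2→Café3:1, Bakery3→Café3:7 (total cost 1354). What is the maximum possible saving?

116

Current plan cost = 94·9 + 66·5 + 12·12 + 1·6 + 7·4 = 1354.
Optimal plan:
  Bakery1 to Café1: 81 × 9 = 729
  Bakery1 to Café2: 5 × 12 = 60
  Bakery1 to Café3: 8 × 5 = 40
  Bakery2 to Café1: 79 × 5 = 395
  Bakery3 to Café2: 7 × 2 = 14
Optimal cost = 1238.
Saving = 1354 − 1238 = 116.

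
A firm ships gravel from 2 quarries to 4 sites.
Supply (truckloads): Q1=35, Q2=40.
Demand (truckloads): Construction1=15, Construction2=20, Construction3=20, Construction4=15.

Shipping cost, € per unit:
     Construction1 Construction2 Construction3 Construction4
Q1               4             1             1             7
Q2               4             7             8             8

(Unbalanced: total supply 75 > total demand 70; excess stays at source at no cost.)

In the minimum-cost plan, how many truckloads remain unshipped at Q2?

5

Minimum-cost shipments:
  Q1->Construction2: 15 × €1 = €15
  Q1->Construction3: 20 × €1 = €20
  Q2->Construction1: 15 × €4 = €60
  Q2->Construction2: 5 × €7 = €35
  Q2->Construction4: 15 × €8 = €120
Total cost = €250.
Q2 ships 35 of its 40, leaving 5.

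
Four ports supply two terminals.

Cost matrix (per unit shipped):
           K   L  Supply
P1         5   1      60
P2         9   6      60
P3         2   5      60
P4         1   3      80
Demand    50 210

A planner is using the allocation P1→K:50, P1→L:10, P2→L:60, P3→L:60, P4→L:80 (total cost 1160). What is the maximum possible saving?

Current plan cost = 50·5 + 10·1 + 60·6 + 60·5 + 80·3 = 1160.
Optimal plan:
  P1→L: 60 TEU
  P2→L: 60 TEU
  P3→K: 50 TEU
  P3→L: 10 TEU
  P4→L: 80 TEU
Optimal cost = 810.
Saving = 1160 − 810 = 350.

350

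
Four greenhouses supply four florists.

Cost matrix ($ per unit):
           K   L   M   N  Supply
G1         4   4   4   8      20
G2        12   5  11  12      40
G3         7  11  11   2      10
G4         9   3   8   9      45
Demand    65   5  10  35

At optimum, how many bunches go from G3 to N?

10

Optimal shipments:
  G1→K: 20 bunches
  G2→K: 10 bunches
  G2→L: 5 bunches
  G2→N: 25 bunches
  G3→N: 10 bunches
  G4→K: 35 bunches
  G4→M: 10 bunches
Total cost = $940.
So G3→N carries 10 bunches.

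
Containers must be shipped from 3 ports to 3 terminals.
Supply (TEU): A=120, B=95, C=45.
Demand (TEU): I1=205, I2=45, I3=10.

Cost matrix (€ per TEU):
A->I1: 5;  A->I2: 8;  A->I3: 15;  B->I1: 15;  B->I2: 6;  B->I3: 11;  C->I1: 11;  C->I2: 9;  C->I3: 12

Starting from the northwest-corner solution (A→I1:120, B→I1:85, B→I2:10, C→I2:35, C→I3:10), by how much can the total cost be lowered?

Current plan cost = 120·5 + 85·15 + 10·6 + 35·9 + 10·12 = €2370.
Optimal plan:
  A→I1: 120 × €5 = €600
  B→I1: 40 × €15 = €600
  B→I2: 45 × €6 = €270
  B→I3: 10 × €11 = €110
  C→I1: 45 × €11 = €495
Optimal cost = €2075.
Saving = 2370 − 2075 = €295.

295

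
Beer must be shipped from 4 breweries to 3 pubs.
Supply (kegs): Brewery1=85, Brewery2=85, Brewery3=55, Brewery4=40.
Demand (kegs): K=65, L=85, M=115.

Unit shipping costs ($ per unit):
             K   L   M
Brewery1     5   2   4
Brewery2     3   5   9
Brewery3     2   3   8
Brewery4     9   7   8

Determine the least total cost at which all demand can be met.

1100

One minimum-cost allocation:
  Brewery1->L: 10 × $2 = $20
  Brewery1->M: 75 × $4 = $300
  Brewery2->K: 65 × $3 = $195
  Brewery2->L: 20 × $5 = $100
  Brewery3->L: 55 × $3 = $165
  Brewery4->M: 40 × $8 = $320
Total = 20 + 300 + 195 + 100 + 165 + 320 = $1100.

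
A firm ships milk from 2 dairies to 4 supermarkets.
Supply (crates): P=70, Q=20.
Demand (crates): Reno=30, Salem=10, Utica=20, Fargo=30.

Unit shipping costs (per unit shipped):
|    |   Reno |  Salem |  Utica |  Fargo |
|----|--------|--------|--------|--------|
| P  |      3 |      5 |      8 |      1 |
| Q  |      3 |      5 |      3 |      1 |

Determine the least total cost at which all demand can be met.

An optimal shipping plan:
  P–Reno: 30 × 3 = 90
  P–Salem: 10 × 5 = 50
  P–Fargo: 30 × 1 = 30
  Q–Utica: 20 × 3 = 60
Total = 90 + 50 + 30 + 60 = 230.

230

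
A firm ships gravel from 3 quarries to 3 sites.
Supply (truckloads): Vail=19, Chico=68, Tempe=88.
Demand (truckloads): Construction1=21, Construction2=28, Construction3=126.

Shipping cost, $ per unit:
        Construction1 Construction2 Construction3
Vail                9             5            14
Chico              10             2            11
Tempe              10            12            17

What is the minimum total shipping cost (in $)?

A cheapest plan:
  Vail->Construction3: 19 × $14 = $266
  Chico->Construction2: 28 × $2 = $56
  Chico->Construction3: 40 × $11 = $440
  Tempe->Construction1: 21 × $10 = $210
  Tempe->Construction3: 67 × $17 = $1139
Total = 266 + 56 + 440 + 210 + 1139 = $2111.
(Supply check: Vail ships 19; Chico ships 68; Tempe ships 88.)

2111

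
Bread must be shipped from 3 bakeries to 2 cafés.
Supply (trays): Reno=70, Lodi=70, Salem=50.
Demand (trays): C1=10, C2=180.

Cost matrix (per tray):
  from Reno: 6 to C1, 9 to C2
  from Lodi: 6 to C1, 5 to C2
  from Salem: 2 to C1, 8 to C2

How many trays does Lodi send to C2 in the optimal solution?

70

Solving gives:
  Reno→C2: 70 trays
  Lodi→C2: 70 trays
  Salem→C1: 10 trays
  Salem→C2: 40 trays
Total cost = 1320.
So Lodi→C2 carries 70 trays.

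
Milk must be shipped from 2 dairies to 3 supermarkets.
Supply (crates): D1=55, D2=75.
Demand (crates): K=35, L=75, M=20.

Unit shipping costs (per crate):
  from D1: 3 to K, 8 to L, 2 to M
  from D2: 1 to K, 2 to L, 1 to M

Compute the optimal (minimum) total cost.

A cheapest plan:
  D1 to K: 35 × 3 = 105
  D1 to M: 20 × 2 = 40
  D2 to L: 75 × 2 = 150
Total = 105 + 40 + 150 = 295.
(Supply check: D1 ships 55; D2 ships 75.)

295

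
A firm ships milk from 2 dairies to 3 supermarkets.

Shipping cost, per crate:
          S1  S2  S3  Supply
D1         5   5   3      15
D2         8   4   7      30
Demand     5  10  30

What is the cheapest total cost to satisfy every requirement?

One minimum-cost allocation:
  D1–S3: 15 × 3 = 45
  D2–S1: 5 × 8 = 40
  D2–S2: 10 × 4 = 40
  D2–S3: 15 × 7 = 105
Total = 45 + 40 + 40 + 105 = 230.

230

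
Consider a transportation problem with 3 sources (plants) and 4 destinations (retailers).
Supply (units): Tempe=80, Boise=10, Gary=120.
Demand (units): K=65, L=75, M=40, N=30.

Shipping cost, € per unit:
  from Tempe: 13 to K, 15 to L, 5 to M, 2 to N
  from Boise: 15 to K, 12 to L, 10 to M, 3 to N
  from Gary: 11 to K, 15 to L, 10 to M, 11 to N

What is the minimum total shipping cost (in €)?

2070

A cheapest plan:
  Tempe->L: 10 × €15 = €150
  Tempe->M: 40 × €5 = €200
  Tempe->N: 30 × €2 = €60
  Boise->L: 10 × €12 = €120
  Gary->K: 65 × €11 = €715
  Gary->L: 55 × €15 = €825
Total = 150 + 200 + 60 + 120 + 715 + 825 = €2070.
(Supply check: Tempe ships 80; Boise ships 10; Gary ships 120.)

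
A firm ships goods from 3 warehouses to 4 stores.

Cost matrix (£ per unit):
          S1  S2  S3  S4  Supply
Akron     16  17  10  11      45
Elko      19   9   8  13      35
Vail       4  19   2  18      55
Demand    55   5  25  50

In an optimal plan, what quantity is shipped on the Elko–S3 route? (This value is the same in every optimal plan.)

The minimum-cost plan:
  Akron→S4: 45 units
  Elko→S2: 5 units
  Elko→S3: 25 units
  Elko→S4: 5 units
  Vail→S1: 55 units
Total cost = £1025.
So Elko→S3 carries 25 units.

25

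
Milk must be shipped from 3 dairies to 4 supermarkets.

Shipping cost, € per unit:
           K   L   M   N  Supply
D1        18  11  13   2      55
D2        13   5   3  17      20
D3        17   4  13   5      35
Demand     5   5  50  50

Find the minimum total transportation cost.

Optimal allocation:
  D1 to M: 5 × €13 = €65
  D1 to N: 50 × €2 = €100
  D2 to M: 20 × €3 = €60
  D3 to K: 5 × €17 = €85
  D3 to L: 5 × €4 = €20
  D3 to M: 25 × €13 = €325
Total = 65 + 100 + 60 + 85 + 20 + 325 = €655.
(Supply check: D1 ships 55; D2 ships 20; D3 ships 35.)

655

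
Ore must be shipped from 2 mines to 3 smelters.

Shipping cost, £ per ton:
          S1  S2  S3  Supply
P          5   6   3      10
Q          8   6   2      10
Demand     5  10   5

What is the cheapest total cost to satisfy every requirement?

An optimal shipping plan:
  P→S1: 5 × £5 = £25
  P→S2: 5 × £6 = £30
  Q→S2: 5 × £6 = £30
  Q→S3: 5 × £2 = £10
Total = 25 + 30 + 30 + 10 = £95.
(Supply check: P ships 10; Q ships 10.)

95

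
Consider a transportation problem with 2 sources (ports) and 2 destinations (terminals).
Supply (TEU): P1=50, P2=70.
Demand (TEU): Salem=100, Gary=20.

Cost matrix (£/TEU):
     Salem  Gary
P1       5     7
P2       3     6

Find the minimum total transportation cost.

Optimal allocation:
  P1 to Salem: 30 TEU
  P1 to Gary: 20 TEU
  P2 to Salem: 70 TEU
Total cost = £500.
(Supply check: P1 ships 50; P2 ships 70.)

500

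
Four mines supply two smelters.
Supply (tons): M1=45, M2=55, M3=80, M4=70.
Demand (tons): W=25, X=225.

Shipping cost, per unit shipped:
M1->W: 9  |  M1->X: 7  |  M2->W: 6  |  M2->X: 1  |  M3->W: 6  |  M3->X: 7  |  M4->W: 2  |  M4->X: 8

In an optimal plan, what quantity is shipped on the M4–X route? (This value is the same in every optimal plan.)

Optimal shipments:
  M1→X: 45 × 7 = 315
  M2→X: 55 × 1 = 55
  M3→X: 80 × 7 = 560
  M4→W: 25 × 2 = 50
  M4→X: 45 × 8 = 360
Total cost = 1340.
So M4→X carries 45 tons.

45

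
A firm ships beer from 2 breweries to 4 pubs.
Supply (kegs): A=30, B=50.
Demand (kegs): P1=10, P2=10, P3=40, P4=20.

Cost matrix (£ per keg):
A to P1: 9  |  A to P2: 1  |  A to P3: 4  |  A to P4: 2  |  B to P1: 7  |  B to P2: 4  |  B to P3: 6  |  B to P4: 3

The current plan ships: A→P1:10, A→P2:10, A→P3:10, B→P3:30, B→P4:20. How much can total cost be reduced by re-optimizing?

Current plan cost = 10·9 + 10·1 + 10·4 + 30·6 + 20·3 = £380.
Optimal plan:
  A→P2: 10 × £1 = £10
  A→P3: 20 × £4 = £80
  B→P1: 10 × £7 = £70
  B→P3: 20 × £6 = £120
  B→P4: 20 × £3 = £60
Optimal cost = £340.
Saving = 380 − 340 = £40.

40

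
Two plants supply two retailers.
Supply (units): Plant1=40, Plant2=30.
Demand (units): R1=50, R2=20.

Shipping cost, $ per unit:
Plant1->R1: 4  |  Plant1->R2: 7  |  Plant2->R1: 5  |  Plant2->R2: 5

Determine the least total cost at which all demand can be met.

310

Optimal allocation:
  Plant1→R1: 40 units
  Plant2→R1: 10 units
  Plant2→R2: 20 units
Total cost = $310.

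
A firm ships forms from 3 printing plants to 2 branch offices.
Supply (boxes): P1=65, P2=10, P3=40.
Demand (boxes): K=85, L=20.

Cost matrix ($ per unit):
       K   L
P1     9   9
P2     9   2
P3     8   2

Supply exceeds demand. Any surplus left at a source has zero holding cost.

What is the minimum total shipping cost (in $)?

Optimal allocation:
  P1–K: 55 × $9 = $495
  P2–L: 10 × $2 = $20
  P3–K: 30 × $8 = $240
  P3–L: 10 × $2 = $20
Total = 495 + 20 + 240 + 20 = $775.
(Supply check: P1 ships 55; P2 ships 10; P3 ships 40.)

775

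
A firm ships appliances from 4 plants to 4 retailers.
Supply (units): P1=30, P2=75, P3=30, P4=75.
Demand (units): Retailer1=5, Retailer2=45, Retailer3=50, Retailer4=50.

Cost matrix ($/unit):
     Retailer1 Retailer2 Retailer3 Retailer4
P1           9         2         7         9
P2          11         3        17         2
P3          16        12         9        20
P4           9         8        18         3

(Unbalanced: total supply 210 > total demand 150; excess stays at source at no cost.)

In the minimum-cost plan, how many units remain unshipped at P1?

An optimal plan:
  P1→Retailer2: 10 × $2 = $20
  P1→Retailer3: 20 × $7 = $140
  P2→Retailer2: 35 × $3 = $105
  P2→Retailer4: 40 × $2 = $80
  P3→Retailer3: 30 × $9 = $270
  P4→Retailer1: 5 × $9 = $45
  P4→Retailer4: 10 × $3 = $30
Total cost = $690.
P1 ships 30 of its 30, leaving 0.

0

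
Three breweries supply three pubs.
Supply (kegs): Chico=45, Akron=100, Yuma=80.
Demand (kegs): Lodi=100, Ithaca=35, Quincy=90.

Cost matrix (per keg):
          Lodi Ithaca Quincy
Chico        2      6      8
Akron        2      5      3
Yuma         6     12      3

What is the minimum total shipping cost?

645

A cheapest plan:
  Chico→Lodi: 45 kegs
  Akron→Lodi: 55 kegs
  Akron→Ithaca: 35 kegs
  Akron→Quincy: 10 kegs
  Yuma→Quincy: 80 kegs
Total cost = 645.
(Supply check: Chico ships 45; Akron ships 100; Yuma ships 80.)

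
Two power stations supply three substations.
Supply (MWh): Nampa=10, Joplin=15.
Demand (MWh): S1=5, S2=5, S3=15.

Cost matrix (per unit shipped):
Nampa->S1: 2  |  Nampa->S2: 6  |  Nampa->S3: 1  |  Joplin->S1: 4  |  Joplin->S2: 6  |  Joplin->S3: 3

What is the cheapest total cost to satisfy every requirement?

75

A cheapest plan:
  Nampa→S1: 5 × 2 = 10
  Nampa→S3: 5 × 1 = 5
  Joplin→S2: 5 × 6 = 30
  Joplin→S3: 10 × 3 = 30
Total = 10 + 5 + 30 + 30 = 75.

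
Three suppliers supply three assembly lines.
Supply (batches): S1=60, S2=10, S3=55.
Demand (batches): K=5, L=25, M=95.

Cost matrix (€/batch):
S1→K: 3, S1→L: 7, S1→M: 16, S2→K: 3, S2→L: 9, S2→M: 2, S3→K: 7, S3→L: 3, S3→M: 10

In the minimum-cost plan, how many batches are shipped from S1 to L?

25

Solving gives:
  S1–K: 5 × €3 = €15
  S1–L: 25 × €7 = €175
  S1–M: 30 × €16 = €480
  S2–M: 10 × €2 = €20
  S3–M: 55 × €10 = €550
Total cost = €1240.
So S1→L carries 25 batches.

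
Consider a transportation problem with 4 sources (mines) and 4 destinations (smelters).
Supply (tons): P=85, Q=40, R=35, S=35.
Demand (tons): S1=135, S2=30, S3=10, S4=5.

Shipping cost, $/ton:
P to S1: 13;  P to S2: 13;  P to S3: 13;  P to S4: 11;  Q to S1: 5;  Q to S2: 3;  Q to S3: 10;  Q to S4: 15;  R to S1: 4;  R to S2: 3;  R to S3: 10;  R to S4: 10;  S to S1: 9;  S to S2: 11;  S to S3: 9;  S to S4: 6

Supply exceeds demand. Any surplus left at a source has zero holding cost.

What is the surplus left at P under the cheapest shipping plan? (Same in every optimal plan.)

Minimum-cost shipments:
  P→S1: 60 × $13 = $780
  P→S3: 10 × $13 = $130
  Q→S1: 10 × $5 = $50
  Q→S2: 30 × $3 = $90
  R→S1: 35 × $4 = $140
  S→S1: 30 × $9 = $270
  S→S4: 5 × $6 = $30
Total cost = $1490.
P ships 70 of its 85, leaving 15.

15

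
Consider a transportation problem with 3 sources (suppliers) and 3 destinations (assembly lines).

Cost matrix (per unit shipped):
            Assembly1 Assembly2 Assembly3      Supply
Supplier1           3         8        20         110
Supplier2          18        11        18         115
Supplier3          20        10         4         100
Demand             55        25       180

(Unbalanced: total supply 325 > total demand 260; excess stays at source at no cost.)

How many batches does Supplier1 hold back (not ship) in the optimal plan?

Minimum-cost shipments:
  Supplier1->Assembly1: 55 batches
  Supplier1->Assembly2: 25 batches
  Supplier2->Assembly3: 80 batches
  Supplier3->Assembly3: 100 batches
Total cost = 2205.
Supplier1 ships 80 of its 110, leaving 30.

30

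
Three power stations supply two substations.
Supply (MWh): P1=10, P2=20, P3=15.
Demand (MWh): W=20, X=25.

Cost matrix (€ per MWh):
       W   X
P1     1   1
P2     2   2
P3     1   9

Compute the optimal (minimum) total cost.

One minimum-cost allocation:
  P1->W: 5 × €1 = €5
  P1->X: 5 × €1 = €5
  P2->X: 20 × €2 = €40
  P3->W: 15 × €1 = €15
Total = 5 + 5 + 40 + 15 = €65.

65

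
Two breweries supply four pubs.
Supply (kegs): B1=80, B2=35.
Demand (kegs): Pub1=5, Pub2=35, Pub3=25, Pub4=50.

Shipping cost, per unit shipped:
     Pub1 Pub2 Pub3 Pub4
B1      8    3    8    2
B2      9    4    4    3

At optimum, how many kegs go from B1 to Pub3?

0

Solving gives:
  B1→Pub1: 5 × 8 = 40
  B1→Pub2: 35 × 3 = 105
  B1→Pub4: 40 × 2 = 80
  B2→Pub3: 25 × 4 = 100
  B2→Pub4: 10 × 3 = 30
Total cost = 355.
The route B1→Pub3 is not used.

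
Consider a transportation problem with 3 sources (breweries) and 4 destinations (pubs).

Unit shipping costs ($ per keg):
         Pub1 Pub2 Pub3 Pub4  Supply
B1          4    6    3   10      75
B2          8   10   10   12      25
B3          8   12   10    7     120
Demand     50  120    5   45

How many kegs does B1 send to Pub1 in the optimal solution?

0

The minimum-cost plan:
  B1–Pub2: 70 × $6 = $420
  B1–Pub3: 5 × $3 = $15
  B2–Pub2: 25 × $10 = $250
  B3–Pub1: 50 × $8 = $400
  B3–Pub2: 25 × $12 = $300
  B3–Pub4: 45 × $7 = $315
Total cost = $1700.
The route B1→Pub1 is not used.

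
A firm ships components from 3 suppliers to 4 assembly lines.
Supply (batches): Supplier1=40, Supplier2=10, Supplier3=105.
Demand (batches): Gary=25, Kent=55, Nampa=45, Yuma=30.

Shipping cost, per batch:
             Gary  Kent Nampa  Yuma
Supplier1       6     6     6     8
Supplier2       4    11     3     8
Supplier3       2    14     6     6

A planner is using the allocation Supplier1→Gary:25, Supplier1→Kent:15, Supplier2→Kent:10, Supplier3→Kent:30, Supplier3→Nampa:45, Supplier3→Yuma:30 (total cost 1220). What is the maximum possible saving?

300

Current plan cost = 25·6 + 15·6 + 10·11 + 30·14 + 45·6 + 30·6 = 1220.
Optimal plan:
  Supplier1–Kent: 40 batches
  Supplier2–Kent: 10 batches
  Supplier3–Gary: 25 batches
  Supplier3–Kent: 5 batches
  Supplier3–Nampa: 45 batches
  Supplier3–Yuma: 30 batches
Optimal cost = 920.
Saving = 1220 − 920 = 300.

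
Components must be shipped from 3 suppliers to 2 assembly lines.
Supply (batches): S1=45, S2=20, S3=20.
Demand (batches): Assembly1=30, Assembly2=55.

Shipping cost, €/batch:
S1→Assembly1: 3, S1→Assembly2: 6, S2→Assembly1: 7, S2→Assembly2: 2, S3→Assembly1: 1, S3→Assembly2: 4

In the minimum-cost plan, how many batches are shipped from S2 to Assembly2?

20

The minimum-cost plan:
  S1->Assembly1: 30 × €3 = €90
  S1->Assembly2: 15 × €6 = €90
  S2->Assembly2: 20 × €2 = €40
  S3->Assembly2: 20 × €4 = €80
Total cost = €300.
So S2→Assembly2 carries 20 batches.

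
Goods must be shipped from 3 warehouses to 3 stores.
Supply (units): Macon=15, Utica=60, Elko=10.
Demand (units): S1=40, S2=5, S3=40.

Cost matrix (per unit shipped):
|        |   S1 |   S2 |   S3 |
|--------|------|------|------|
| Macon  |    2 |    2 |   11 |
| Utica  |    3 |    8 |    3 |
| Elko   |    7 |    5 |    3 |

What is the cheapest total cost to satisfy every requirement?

Optimal allocation:
  Macon→S1: 10 × 2 = 20
  Macon→S2: 5 × 2 = 10
  Utica→S1: 30 × 3 = 90
  Utica→S3: 30 × 3 = 90
  Elko→S3: 10 × 3 = 30
Total = 20 + 10 + 90 + 90 + 30 = 240.
(Supply check: Macon ships 15; Utica ships 60; Elko ships 10.)

240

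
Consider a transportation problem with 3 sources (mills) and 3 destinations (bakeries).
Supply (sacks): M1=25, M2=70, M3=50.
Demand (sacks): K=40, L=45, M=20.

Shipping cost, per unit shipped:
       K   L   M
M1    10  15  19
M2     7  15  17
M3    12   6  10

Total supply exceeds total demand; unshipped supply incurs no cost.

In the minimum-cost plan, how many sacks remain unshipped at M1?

An optimal plan:
  M2 to K: 40 × 7 = 280
  M2 to M: 15 × 17 = 255
  M3 to L: 45 × 6 = 270
  M3 to M: 5 × 10 = 50
Total cost = 855.
M1 ships 0 of its 25, leaving 25.

25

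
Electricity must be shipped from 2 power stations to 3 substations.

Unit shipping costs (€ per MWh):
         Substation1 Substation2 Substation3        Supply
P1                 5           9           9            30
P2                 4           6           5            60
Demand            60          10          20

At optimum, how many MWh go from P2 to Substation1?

Optimal shipments:
  P1→Substation1: 30 × €5 = €150
  P2→Substation1: 30 × €4 = €120
  P2→Substation2: 10 × €6 = €60
  P2→Substation3: 20 × €5 = €100
Total cost = €430.
So P2→Substation1 carries 30 MWh.

30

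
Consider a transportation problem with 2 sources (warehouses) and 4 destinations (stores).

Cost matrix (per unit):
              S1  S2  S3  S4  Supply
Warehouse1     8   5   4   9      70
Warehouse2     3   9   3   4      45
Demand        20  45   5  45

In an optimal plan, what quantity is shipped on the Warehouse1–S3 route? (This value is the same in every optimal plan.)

5

The minimum-cost plan:
  Warehouse1–S1: 20 × 8 = 160
  Warehouse1–S2: 45 × 5 = 225
  Warehouse1–S3: 5 × 4 = 20
  Warehouse2–S4: 45 × 4 = 180
Total cost = 585.
So Warehouse1→S3 carries 5 units.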